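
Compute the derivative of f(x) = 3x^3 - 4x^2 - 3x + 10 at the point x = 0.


Differentiate f(x) = 3x^3 - 4x^2 - 3x + 10 term by term:
f'(x) = 9x^2 - 8x - 3
Substitute x = 0:
f'(0) = 9 * 0^2 - 8 * 0 - 3
= 0 + 0 - 3
= -3

-3


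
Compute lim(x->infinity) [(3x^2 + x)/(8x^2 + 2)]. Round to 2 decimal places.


For limits at infinity with equal-degree polynomials,
we compare leading coefficients.
Numerator leading term: 3x^2
Denominator leading term: 8x^2
Divide both by x^2:
lim = (3 + 1/x) / (8 + 2/x^2)
As x -> infinity, the 1/x and 1/x^2 terms vanish:
= 3/8 ≈ 0.38

0.38


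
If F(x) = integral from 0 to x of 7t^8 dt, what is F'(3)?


By the Fundamental Theorem of Calculus (Part 1):
If F(x) = integral from 0 to x of f(t) dt, then F'(x) = f(x)
Here f(t) = 7t^8
So F'(x) = 7x^8
Evaluate at x = 3:
F'(3) = 7 * 3^8
= 7 * 6561
= 45927

45927


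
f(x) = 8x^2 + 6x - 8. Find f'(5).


Differentiate term by term using power and sum rules:
f(x) = 8x^2 + 6x - 8
f'(x) = 16x + 6
Substitute x = 5:
f'(5) = 16 * 5 + 6
= 80 + 6
= 86

86


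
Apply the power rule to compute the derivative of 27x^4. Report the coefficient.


We apply the power rule: d/dx [ax^n] = a*n * x^(n-1)
d/dx [27x^4]
= 27 * 4 * x^(4-1)
= 108x^3
The coefficient is 108

108


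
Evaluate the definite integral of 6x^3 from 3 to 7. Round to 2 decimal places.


Find the antiderivative of 6x^3:
F(x) = 6/4 * x^4
Apply the Fundamental Theorem of Calculus:
F(7) - F(3)
= 6/4 * 7^4 - 6/4 * 3^4
= 6/4 * (2401 - 81)
= 6/4 * 2320
= 3480 = 3480.00

3480.00


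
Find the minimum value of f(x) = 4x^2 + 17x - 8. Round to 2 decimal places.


For a quadratic f(x) = ax^2 + bx + c with a > 0, the minimum is at the vertex.
Vertex x-coordinate: x = -b/(2a)
x = -(17) / (2 * 4)
x = -17/8
Substitute back to find the minimum value:
f(-17/8) = 4 * (-17/8)^2 + 17 * (-17/8) - 8
= 289/16 - 289/8 - 8
= -417/16 ≈ -26.06

-26.06


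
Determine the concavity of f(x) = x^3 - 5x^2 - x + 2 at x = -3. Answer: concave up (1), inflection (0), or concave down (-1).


Concavity is determined by the sign of f''(x).
f(x) = x^3 - 5x^2 - x + 2
f'(x) = 3x^2 - 10x - 1
f''(x) = 6x - 10
f''(-3) = 6 * (-3) - 10
= -18 - 10
= -28
Since f''(-3) < 0, the function is concave down (-1)

-1


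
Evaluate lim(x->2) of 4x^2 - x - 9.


Since polynomials are continuous, we use direct substitution.
lim(x->2) of 4x^2 - x - 9
= 4 * 2^2 - 1 * 2 - 9
= 16 - 2 - 9
= 5

5


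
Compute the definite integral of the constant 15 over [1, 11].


The integral of a constant k over [a, b] equals k * (b - a).
integral from 1 to 11 of 15 dx
= 15 * (11 - 1)
= 15 * 10
= 150

150


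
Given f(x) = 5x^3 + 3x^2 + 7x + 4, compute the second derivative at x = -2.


First derivative:
f'(x) = 15x^2 + 6x + 7
Second derivative:
f''(x) = 30x + 6
Substitute x = -2:
f''(-2) = 30 * (-2) + 6
= -60 + 6
= -54

-54


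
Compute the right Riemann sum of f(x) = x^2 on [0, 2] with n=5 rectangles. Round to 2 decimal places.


Right Riemann sum uses right endpoints of each subinterval.
Interval: [0, 2], n = 5
dx = (2 - 0) / 5 = 2/5
Right endpoints: [2/5, 4/5, 6/5, 8/5, 2]
f values: [4/25, 16/25, 36/25, 64/25, 4]
Sum = dx * (sum of f values)
= 2/5 * 44/5
= 88/25 = 3.52

3.52


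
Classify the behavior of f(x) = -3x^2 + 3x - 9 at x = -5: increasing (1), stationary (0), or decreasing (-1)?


Compute f'(x) to determine behavior:
f'(x) = -6x + 3
f'(-5) = -6 * (-5) + 3
= 30 + 3
= 33
Since f'(-5) > 0, the function is increasing (1)

1


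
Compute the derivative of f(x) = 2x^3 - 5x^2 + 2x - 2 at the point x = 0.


Differentiate f(x) = 2x^3 - 5x^2 + 2x - 2 term by term:
f'(x) = 6x^2 - 10x + 2
Substitute x = 0:
f'(0) = 6 * 0^2 - 10 * 0 + 2
= 0 + 0 + 2
= 2

2


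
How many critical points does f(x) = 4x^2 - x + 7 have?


Find where f'(x) = 0:
f'(x) = 8x - 1
Set f'(x) = 0:
8x - 1 = 0
x = 1 / 8 = 1/8
This is a linear equation in x, so there is exactly one solution.
Number of critical points: 1

1


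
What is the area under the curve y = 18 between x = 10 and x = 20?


The area under a constant function y = 18 is a rectangle.
Width = 20 - 10 = 10
Height = 18
Area = width * height
= 10 * 18
= 180

180


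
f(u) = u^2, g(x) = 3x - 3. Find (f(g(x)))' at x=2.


Using the chain rule: (f(g(x)))' = f'(g(x)) * g'(x)
First, find g(2):
g(2) = 3 * 2 - 3 = 3
Next, f'(u) = 2u
And g'(x) = 3
So f'(g(2)) * g'(2)
= 2 * 3 * 3
= 18

18


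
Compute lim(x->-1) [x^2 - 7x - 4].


Since polynomials are continuous, we use direct substitution.
lim(x->-1) of x^2 - 7x - 4
= 1 * (-1)^2 - 7 * (-1) - 4
= 1 + 7 - 4
= 4

4


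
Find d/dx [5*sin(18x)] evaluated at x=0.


Apply the chain rule to differentiate 5*sin(18x):
d/dx [5*sin(18x)]
= 5 * cos(18x) * d/dx(18x)
= 5 * 18 * cos(18x)
= 90 * cos(18x)
Evaluate at x = 0:
= 90 * cos(0)
= 90 * 1
= 90

90


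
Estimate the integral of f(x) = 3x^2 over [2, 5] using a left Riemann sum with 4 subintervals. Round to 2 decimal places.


Left Riemann sum uses left endpoints of each subinterval.
Interval: [2, 5], n = 4
dx = (5 - 2) / 4 = 3/4
Left endpoints: [2, 11/4, 7/2, 17/4]
f values: [12, 363/16, 147/4, 867/16]
Sum = dx * (sum of f values)
= 3/4 * 1005/8
= 3015/32 ≈ 94.22

94.22


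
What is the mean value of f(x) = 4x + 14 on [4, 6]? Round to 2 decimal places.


Average value = 1/(b-a) * integral from a to b of f(x) dx
First compute the integral of 4x + 14:
F(x) = 2x^2 + 14x
F(6) = 2 * 36 + 14 * 6 = 156
F(4) = 2 * 16 + 14 * 4 = 88
Integral = 156 - 88 = 68
Average = 68 / (6 - 4) = 68 / 2
= 34 = 34.00

34.00


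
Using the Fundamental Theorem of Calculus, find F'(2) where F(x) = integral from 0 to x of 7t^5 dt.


By the Fundamental Theorem of Calculus (Part 1):
If F(x) = integral from 0 to x of f(t) dt, then F'(x) = f(x)
Here f(t) = 7t^5
So F'(x) = 7x^5
Evaluate at x = 2:
F'(2) = 7 * 2^5
= 7 * 32
= 224

224


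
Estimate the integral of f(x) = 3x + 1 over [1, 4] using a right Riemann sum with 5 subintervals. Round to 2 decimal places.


Right Riemann sum uses right endpoints of each subinterval.
Interval: [1, 4], n = 5
dx = (4 - 1) / 5 = 3/5
Right endpoints: [8/5, 11/5, 14/5, 17/5, 4]
f values: [29/5, 38/5, 47/5, 56/5, 13]
Sum = dx * (sum of f values)
= 3/5 * 47
= 141/5 = 28.20

28.20


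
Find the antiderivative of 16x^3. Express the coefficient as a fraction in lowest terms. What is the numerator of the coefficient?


Apply the power rule for integration:
integral of ax^n dx = a/(n+1) * x^(n+1) + C
integral of 16x^3 dx
= 16/4 * x^4 + C
= 4 * x^4 + C
The coefficient in lowest terms is 4 = 4/1, so its numerator is 4

4


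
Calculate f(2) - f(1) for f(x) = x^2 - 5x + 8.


Net change = f(b) - f(a)
f(x) = x^2 - 5x + 8
Compute f(2):
f(2) = 1 * 2^2 - 5 * 2 + 8
= 4 - 10 + 8
= 2
Compute f(1):
f(1) = 1 * 1^2 - 5 * 1 + 8
= 1 - 5 + 8
= 4
Net change = 2 - 4 = -2

-2


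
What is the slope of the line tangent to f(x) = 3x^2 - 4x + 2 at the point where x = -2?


The slope of the tangent line equals f'(x) at the point.
f(x) = 3x^2 - 4x + 2
f'(x) = 6x - 4
At x = -2:
f'(-2) = 6 * (-2) - 4
= -12 - 4
= -16

-16


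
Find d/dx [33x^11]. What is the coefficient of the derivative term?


We apply the power rule: d/dx [ax^n] = a*n * x^(n-1)
d/dx [33x^11]
= 33 * 11 * x^(11-1)
= 363x^10
The coefficient is 363

363


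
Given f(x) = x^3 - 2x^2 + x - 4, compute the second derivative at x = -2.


First derivative:
f'(x) = 3x^2 - 4x + 1
Second derivative:
f''(x) = 6x - 4
Substitute x = -2:
f''(-2) = 6 * (-2) - 4
= -12 - 4
= -16

-16


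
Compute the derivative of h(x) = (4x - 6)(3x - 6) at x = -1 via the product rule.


Let u(x) = 4x - 6 and v(x) = 3x - 6
u'(x) = 4
v'(x) = 3
Product rule: h'(x) = u'(x)*v(x) + u(x)*v'(x)
= 4 * (3x - 6) + (4x - 6) * 3
At x = -1:
u(-1) = 4 * (-1) - 6 = -10
v(-1) = 3 * (-1) - 6 = -9
h'(-1) = 4 * (-9) + (-10) * 3
= -36 - 30
= -66

-66


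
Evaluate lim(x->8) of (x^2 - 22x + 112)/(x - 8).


Direct substitution gives 0/0, so we factor the numerator.
Factor: (x^2 - 22x + 112) = (x - 8)(x - 14)
Cancel the common factor (x - 8):
(x^2 - 22x + 112)/(x - 8) = (x - 14)
Now substitute x = 8:
= (8) - (14) = -6

-6


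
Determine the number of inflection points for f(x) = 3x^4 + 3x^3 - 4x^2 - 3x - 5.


Inflection points occur where f''(x) = 0 and concavity changes.
f(x) = 3x^4 + 3x^3 - 4x^2 - 3x - 5
f'(x) = 12x^3 + 9x^2 - 8x - 3
f''(x) = 36x^2 + 18x - 8
This is a quadratic in x. Use the discriminant to count real roots.
Discriminant = (18)^2 - 4 * 36 * (-8)
= 324 - (-1152)
= 1476
Since discriminant > 0, f''(x) = 0 has 2 distinct real solutions.
A quadratic with two distinct real roots changes sign at each root, so concavity changes at both.
Number of inflection points: 2

2


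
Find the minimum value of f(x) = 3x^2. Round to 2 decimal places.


For a quadratic f(x) = ax^2 + bx + c with a > 0, the minimum is at the vertex.
Vertex x-coordinate: x = -b/(2a)
x = -(0) / (2 * 3)
x = 0/6 = 0
Substitute back to find the minimum value:
f(0) = 3 * 0^2 + 0 * 0 + 0
= 0 + 0 + 0
= 0 = 0.00

0.00


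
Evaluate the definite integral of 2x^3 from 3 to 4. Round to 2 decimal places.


Find the antiderivative of 2x^3:
F(x) = 2/4 * x^4
Apply the Fundamental Theorem of Calculus:
F(4) - F(3)
= 2/4 * 4^4 - 2/4 * 3^4
= 2/4 * (256 - 81)
= 2/4 * 175
= 175/2 = 87.50

87.50


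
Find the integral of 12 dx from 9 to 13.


The integral of a constant k over [a, b] equals k * (b - a).
integral from 9 to 13 of 12 dx
= 12 * (13 - 9)
= 12 * 4
= 48

48


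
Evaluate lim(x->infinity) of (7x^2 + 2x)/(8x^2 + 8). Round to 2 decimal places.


For limits at infinity with equal-degree polynomials,
we compare leading coefficients.
Numerator leading term: 7x^2
Denominator leading term: 8x^2
Divide both by x^2:
lim = (7 + 2/x) / (8 + 8/x^2)
As x -> infinity, the 1/x and 1/x^2 terms vanish:
= 7/8 ≈ 0.88

0.88


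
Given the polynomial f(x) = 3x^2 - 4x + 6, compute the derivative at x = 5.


Differentiate term by term using power and sum rules:
f(x) = 3x^2 - 4x + 6
f'(x) = 6x - 4
Substitute x = 5:
f'(5) = 6 * 5 - 4
= 30 - 4
= 26

26


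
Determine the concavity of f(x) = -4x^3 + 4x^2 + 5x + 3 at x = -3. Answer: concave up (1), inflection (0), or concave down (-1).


Concavity is determined by the sign of f''(x).
f(x) = -4x^3 + 4x^2 + 5x + 3
f'(x) = -12x^2 + 8x + 5
f''(x) = -24x + 8
f''(-3) = -24 * (-3) + 8
= 72 + 8
= 80
Since f''(-3) > 0, the function is concave up (1)

1


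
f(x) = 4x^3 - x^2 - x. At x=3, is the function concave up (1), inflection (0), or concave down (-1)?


Concavity is determined by the sign of f''(x).
f(x) = 4x^3 - x^2 - x
f'(x) = 12x^2 - 2x - 1
f''(x) = 24x - 2
f''(3) = 24 * 3 - 2
= 72 - 2
= 70
Since f''(3) > 0, the function is concave up (1)

1


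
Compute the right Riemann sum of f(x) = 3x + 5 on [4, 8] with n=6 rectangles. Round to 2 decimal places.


Right Riemann sum uses right endpoints of each subinterval.
Interval: [4, 8], n = 6
dx = (8 - 4) / 6 = 2/3
Right endpoints: [14/3, 16/3, 6, 20/3, 22/3, 8]
f values: [19, 21, 23, 25, 27, 29]
Sum = dx * (sum of f values)
= 2/3 * 144
= 96 = 96.00

96.00


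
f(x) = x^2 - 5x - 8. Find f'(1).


Differentiate term by term using power and sum rules:
f(x) = x^2 - 5x - 8
f'(x) = 2x - 5
Substitute x = 1:
f'(1) = 2 * 1 - 5
= 2 - 5
= -3

-3


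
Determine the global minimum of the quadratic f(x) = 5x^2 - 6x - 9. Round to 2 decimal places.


For a quadratic f(x) = ax^2 + bx + c with a > 0, the minimum is at the vertex.
Vertex x-coordinate: x = -b/(2a)
x = -(-6) / (2 * 5)
x = 6/10 = 3/5
Substitute back to find the minimum value:
f(3/5) = 5 * (3/5)^2 - 6 * (3/5) - 9
= 9/5 - 18/5 - 9
= -54/5 = -10.80

-10.80


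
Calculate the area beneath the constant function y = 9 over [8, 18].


The area under a constant function y = 9 is a rectangle.
Width = 18 - 8 = 10
Height = 9
Area = width * height
= 10 * 9
= 90

90


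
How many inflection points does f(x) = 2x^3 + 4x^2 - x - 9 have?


Inflection points occur where f''(x) = 0 and concavity changes.
f(x) = 2x^3 + 4x^2 - x - 9
f'(x) = 6x^2 + 8x - 1
f''(x) = 12x + 8
Set f''(x) = 0:
12x + 8 = 0
x = -8 / 12 = -2/3
Since f''(x) is linear (degree 1), it changes sign at this point.
Therefore there is exactly 1 inflection point.

1


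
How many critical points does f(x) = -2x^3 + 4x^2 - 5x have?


Find where f'(x) = 0:
f(x) = -2x^3 + 4x^2 - 5x
f'(x) = -6x^2 + 8x - 5
This is a quadratic in x. Use the discriminant to count real roots.
Discriminant = (8)^2 - 4 * (-6) * (-5)
= 64 - 120
= -56
Since discriminant < 0, f'(x) = 0 has no real solutions.
Number of critical points: 0

0


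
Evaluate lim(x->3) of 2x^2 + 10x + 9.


Since polynomials are continuous, we use direct substitution.
lim(x->3) of 2x^2 + 10x + 9
= 2 * 3^2 + 10 * 3 + 9
= 18 + 30 + 9
= 57

57


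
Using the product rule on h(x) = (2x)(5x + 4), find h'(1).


Let u(x) = 2x and v(x) = 5x + 4
u'(x) = 2
v'(x) = 5
Product rule: h'(x) = u'(x)*v(x) + u(x)*v'(x)
= 2 * (5x + 4) + (2x) * 5
At x = 1:
u(1) = 2 * 1 + 0 = 2
v(1) = 5 * 1 + 4 = 9
h'(1) = 2 * 9 + 2 * 5
= 18 + 10
= 28

28


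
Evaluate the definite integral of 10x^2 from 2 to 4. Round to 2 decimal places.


Find the antiderivative of 10x^2:
F(x) = 10/3 * x^3
Apply the Fundamental Theorem of Calculus:
F(4) - F(2)
= 10/3 * 4^3 - 10/3 * 2^3
= 10/3 * (64 - 8)
= 10/3 * 56
= 560/3 ≈ 186.67

186.67


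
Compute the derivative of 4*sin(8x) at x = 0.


Apply the chain rule to differentiate 4*sin(8x):
d/dx [4*sin(8x)]
= 4 * cos(8x) * d/dx(8x)
= 4 * 8 * cos(8x)
= 32 * cos(8x)
Evaluate at x = 0:
= 32 * cos(0)
= 32 * 1
= 32

32


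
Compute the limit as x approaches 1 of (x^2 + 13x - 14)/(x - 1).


Direct substitution gives 0/0, so we factor the numerator.
Factor: (x^2 + 13x - 14) = (x - 1)(x + 14)
Cancel the common factor (x - 1):
(x^2 + 13x - 14)/(x - 1) = (x + 14)
Now substitute x = 1:
= (1) - (-14) = 15

15


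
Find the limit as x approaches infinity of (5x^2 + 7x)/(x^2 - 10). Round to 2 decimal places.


For limits at infinity with equal-degree polynomials,
we compare leading coefficients.
Numerator leading term: 5x^2
Denominator leading term: x^2
Divide both by x^2:
lim = (5 + 7/x) / (1 - 10/x^2)
As x -> infinity, the 1/x and 1/x^2 terms vanish:
= 5/1 = 5 = 5.00

5.00


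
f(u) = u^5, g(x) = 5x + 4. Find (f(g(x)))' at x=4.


Using the chain rule: (f(g(x)))' = f'(g(x)) * g'(x)
First, find g(4):
g(4) = 5 * 4 + 4 = 24
Next, f'(u) = 5u^4
And g'(x) = 5
So f'(g(4)) * g'(4)
= 5 * 24^4 * 5
= 5 * 331776 * 5
= 8294400

8294400


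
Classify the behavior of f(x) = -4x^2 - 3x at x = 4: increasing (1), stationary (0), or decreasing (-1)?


Compute f'(x) to determine behavior:
f'(x) = -8x - 3
f'(4) = -8 * 4 - 3
= -32 - 3
= -35
Since f'(4) < 0, the function is decreasing (-1)

-1


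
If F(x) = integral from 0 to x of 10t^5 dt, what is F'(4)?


By the Fundamental Theorem of Calculus (Part 1):
If F(x) = integral from 0 to x of f(t) dt, then F'(x) = f(x)
Here f(t) = 10t^5
So F'(x) = 10x^5
Evaluate at x = 4:
F'(4) = 10 * 4^5
= 10 * 1024
= 10240

10240


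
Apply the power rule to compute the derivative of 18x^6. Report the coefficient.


We apply the power rule: d/dx [ax^n] = a*n * x^(n-1)
d/dx [18x^6]
= 18 * 6 * x^(6-1)
= 108x^5
The coefficient is 108

108


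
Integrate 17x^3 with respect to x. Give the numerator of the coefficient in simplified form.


Apply the power rule for integration:
integral of ax^n dx = a/(n+1) * x^(n+1) + C
integral of 17x^3 dx
= 17/4 * x^4 + C
The coefficient in lowest terms is 17/4, and its numerator is 17

17


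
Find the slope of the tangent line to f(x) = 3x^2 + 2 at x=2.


The slope of the tangent line equals f'(x) at the point.
f(x) = 3x^2 + 2
f'(x) = 6x
At x = 2:
f'(2) = 6 * 2 + 0
= 12 + 0
= 12

12


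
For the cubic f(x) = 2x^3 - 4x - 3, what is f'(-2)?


Differentiate f(x) = 2x^3 - 4x - 3 term by term:
f'(x) = 6x^2 - 4
Substitute x = -2:
f'(-2) = 6 * (-2)^2 + 0 * (-2) - 4
= 24 + 0 - 4
= 20

20


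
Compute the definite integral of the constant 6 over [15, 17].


The integral of a constant k over [a, b] equals k * (b - a).
integral from 15 to 17 of 6 dx
= 6 * (17 - 15)
= 6 * 2
= 12

12


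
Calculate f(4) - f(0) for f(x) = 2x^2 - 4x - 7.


Net change = f(b) - f(a)
f(x) = 2x^2 - 4x - 7
Compute f(4):
f(4) = 2 * 4^2 - 4 * 4 - 7
= 32 - 16 - 7
= 9
Compute f(0):
f(0) = 2 * 0^2 - 4 * 0 - 7
= 0 + 0 - 7
= -7
Net change = 9 - (-7) = 16

16


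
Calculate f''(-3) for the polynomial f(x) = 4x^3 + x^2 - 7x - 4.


First derivative:
f'(x) = 12x^2 + 2x - 7
Second derivative:
f''(x) = 24x + 2
Substitute x = -3:
f''(-3) = 24 * (-3) + 2
= -72 + 2
= -70

-70


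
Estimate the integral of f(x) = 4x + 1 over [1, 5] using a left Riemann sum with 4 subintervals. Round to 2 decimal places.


Left Riemann sum uses left endpoints of each subinterval.
Interval: [1, 5], n = 4
dx = (5 - 1) / 4 = 1
Left endpoints: [1, 2, 3, 4]
f values: [5, 9, 13, 17]
Sum = dx * (sum of f values)
= 1 * 44
= 44 = 44.00

44.00


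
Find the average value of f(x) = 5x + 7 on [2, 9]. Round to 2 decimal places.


Average value = 1/(b-a) * integral from a to b of f(x) dx
First compute the integral of 5x + 7:
F(x) = (5/2)x^2 + 7x
F(9) = 5/2 * 81 + 7 * 9 = 531/2
F(2) = 5/2 * 4 + 7 * 2 = 24
Integral = 531/2 - 24 = 483/2
Average = (483/2) / (9 - 2) = (483/2) / 7
= 69/2 = 34.50

34.50


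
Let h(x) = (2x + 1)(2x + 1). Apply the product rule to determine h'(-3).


Let u(x) = 2x + 1 and v(x) = 2x + 1
u'(x) = 2
v'(x) = 2
Product rule: h'(x) = u'(x)*v(x) + u(x)*v'(x)
= 2 * (2x + 1) + (2x + 1) * 2
At x = -3:
u(-3) = 2 * (-3) + 1 = -5
v(-3) = 2 * (-3) + 1 = -5
h'(-3) = 2 * (-5) + (-5) * 2
= -10 - 10
= -20

-20


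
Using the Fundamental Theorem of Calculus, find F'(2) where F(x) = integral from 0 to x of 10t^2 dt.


By the Fundamental Theorem of Calculus (Part 1):
If F(x) = integral from 0 to x of f(t) dt, then F'(x) = f(x)
Here f(t) = 10t^2
So F'(x) = 10x^2
Evaluate at x = 2:
F'(2) = 10 * 2^2
= 10 * 4
= 40

40


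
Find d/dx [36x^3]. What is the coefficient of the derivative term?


We apply the power rule: d/dx [ax^n] = a*n * x^(n-1)
d/dx [36x^3]
= 36 * 3 * x^(3-1)
= 108x^2
The coefficient is 108

108


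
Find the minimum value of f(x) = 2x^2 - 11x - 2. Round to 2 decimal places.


For a quadratic f(x) = ax^2 + bx + c with a > 0, the minimum is at the vertex.
Vertex x-coordinate: x = -b/(2a)
x = -(-11) / (2 * 2)
x = 11/4
Substitute back to find the minimum value:
f(11/4) = 2 * (11/4)^2 - 11 * (11/4) - 2
= 121/8 - 121/4 - 2
= -137/8 ≈ -17.13

-17.13


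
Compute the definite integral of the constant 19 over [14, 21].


The integral of a constant k over [a, b] equals k * (b - a).
integral from 14 to 21 of 19 dx
= 19 * (21 - 14)
= 19 * 7
= 133

133


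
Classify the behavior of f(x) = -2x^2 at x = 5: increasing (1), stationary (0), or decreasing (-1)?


Compute f'(x) to determine behavior:
f'(x) = -4x
f'(5) = -4 * 5 + 0
= -20 + 0
= -20
Since f'(5) < 0, the function is decreasing (-1)

-1


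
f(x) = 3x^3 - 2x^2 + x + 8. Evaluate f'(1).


Differentiate f(x) = 3x^3 - 2x^2 + x + 8 term by term:
f'(x) = 9x^2 - 4x + 1
Substitute x = 1:
f'(1) = 9 * 1^2 - 4 * 1 + 1
= 9 - 4 + 1
= 6

6


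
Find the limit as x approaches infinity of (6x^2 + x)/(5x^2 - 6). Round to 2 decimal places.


For limits at infinity with equal-degree polynomials,
we compare leading coefficients.
Numerator leading term: 6x^2
Denominator leading term: 5x^2
Divide both by x^2:
lim = (6 + 1/x) / (5 - 6/x^2)
As x -> infinity, the 1/x and 1/x^2 terms vanish:
= 6/5 = 1.20

1.20


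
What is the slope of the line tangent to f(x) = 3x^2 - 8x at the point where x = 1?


The slope of the tangent line equals f'(x) at the point.
f(x) = 3x^2 - 8x
f'(x) = 6x - 8
At x = 1:
f'(1) = 6 * 1 - 8
= 6 - 8
= -2

-2


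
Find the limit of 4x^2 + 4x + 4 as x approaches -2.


Since polynomials are continuous, we use direct substitution.
lim(x->-2) of 4x^2 + 4x + 4
= 4 * (-2)^2 + 4 * (-2) + 4
= 16 - 8 + 4
= 12

12


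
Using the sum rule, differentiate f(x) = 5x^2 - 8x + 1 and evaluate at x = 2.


Differentiate term by term using power and sum rules:
f(x) = 5x^2 - 8x + 1
f'(x) = 10x - 8
Substitute x = 2:
f'(2) = 10 * 2 - 8
= 20 - 8
= 12

12


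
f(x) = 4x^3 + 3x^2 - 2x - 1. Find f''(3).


First derivative:
f'(x) = 12x^2 + 6x - 2
Second derivative:
f''(x) = 24x + 6
Substitute x = 3:
f''(3) = 24 * 3 + 6
= 72 + 6
= 78

78


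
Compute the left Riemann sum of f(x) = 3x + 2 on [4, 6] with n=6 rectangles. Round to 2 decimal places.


Left Riemann sum uses left endpoints of each subinterval.
Interval: [4, 6], n = 6
dx = (6 - 4) / 6 = 1/3
Left endpoints: [4, 13/3, 14/3, 5, 16/3, 17/3]
f values: [14, 15, 16, 17, 18, 19]
Sum = dx * (sum of f values)
= 1/3 * 99
= 33 = 33.00

33.00


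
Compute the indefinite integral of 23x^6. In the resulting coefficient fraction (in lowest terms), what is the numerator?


Apply the power rule for integration:
integral of ax^n dx = a/(n+1) * x^(n+1) + C
integral of 23x^6 dx
= 23/7 * x^7 + C
The coefficient in lowest terms is 23/7, and its numerator is 23

23


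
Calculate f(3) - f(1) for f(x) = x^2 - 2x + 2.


Net change = f(b) - f(a)
f(x) = x^2 - 2x + 2
Compute f(3):
f(3) = 1 * 3^2 - 2 * 3 + 2
= 9 - 6 + 2
= 5
Compute f(1):
f(1) = 1 * 1^2 - 2 * 1 + 2
= 1 - 2 + 2
= 1
Net change = 5 - 1 = 4

4


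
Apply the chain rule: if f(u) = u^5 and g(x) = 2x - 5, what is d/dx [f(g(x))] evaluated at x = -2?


Using the chain rule: (f(g(x)))' = f'(g(x)) * g'(x)
First, find g(-2):
g(-2) = 2 * (-2) - 5 = -9
Next, f'(u) = 5u^4
And g'(x) = 2
So f'(g(-2)) * g'(-2)
= 5 * (-9)^4 * 2
= 5 * 6561 * 2
= 65610

65610


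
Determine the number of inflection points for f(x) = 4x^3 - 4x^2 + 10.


Inflection points occur where f''(x) = 0 and concavity changes.
f(x) = 4x^3 - 4x^2 + 10
f'(x) = 12x^2 - 8x
f''(x) = 24x - 8
Set f''(x) = 0:
24x - 8 = 0
x = 8 / 24 = 1/3
Since f''(x) is linear (degree 1), it changes sign at this point.
Therefore there is exactly 1 inflection point.

1


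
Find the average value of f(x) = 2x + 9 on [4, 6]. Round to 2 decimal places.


Average value = 1/(b-a) * integral from a to b of f(x) dx
First compute the integral of 2x + 9:
F(x) = x^2 + 9x
F(6) = 1 * 36 + 9 * 6 = 90
F(4) = 1 * 16 + 9 * 4 = 52
Integral = 90 - 52 = 38
Average = 38 / (6 - 4) = 38 / 2
= 19 = 19.00

19.00


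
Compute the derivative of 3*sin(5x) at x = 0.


Apply the chain rule to differentiate 3*sin(5x):
d/dx [3*sin(5x)]
= 3 * cos(5x) * d/dx(5x)
= 3 * 5 * cos(5x)
= 15 * cos(5x)
Evaluate at x = 0:
= 15 * cos(0)
= 15 * 1
= 15

15


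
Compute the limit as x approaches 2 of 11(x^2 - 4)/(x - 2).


Direct substitution gives 0/0, so we factor the numerator.
Factor: 11(x^2 - 4) = 11 * (x - 2)(x + 2)
Cancel the common factor (x - 2):
11(x^2 - 4)/(x - 2) = 11 * (x + 2)
Now substitute x = 2:
= 11 * (2 + 2) = 44

44


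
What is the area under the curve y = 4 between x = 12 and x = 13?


The area under a constant function y = 4 is a rectangle.
Width = 13 - 12 = 1
Height = 4
Area = width * height
= 1 * 4
= 4

4


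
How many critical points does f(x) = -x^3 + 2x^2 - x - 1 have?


Find where f'(x) = 0:
f(x) = -x^3 + 2x^2 - x - 1
f'(x) = -3x^2 + 4x - 1
This is a quadratic in x. Use the discriminant to count real roots.
Discriminant = (4)^2 - 4 * (-3) * (-1)
= 16 - 12
= 4
Since discriminant > 0, f'(x) = 0 has 2 real solutions.
Number of critical points: 2

2


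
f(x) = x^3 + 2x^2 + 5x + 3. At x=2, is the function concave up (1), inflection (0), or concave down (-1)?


Concavity is determined by the sign of f''(x).
f(x) = x^3 + 2x^2 + 5x + 3
f'(x) = 3x^2 + 4x + 5
f''(x) = 6x + 4
f''(2) = 6 * 2 + 4
= 12 + 4
= 16
Since f''(2) > 0, the function is concave up (1)

1


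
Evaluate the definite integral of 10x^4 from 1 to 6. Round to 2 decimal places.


Find the antiderivative of 10x^4:
F(x) = 10/5 * x^5
Apply the Fundamental Theorem of Calculus:
F(6) - F(1)
= 10/5 * 6^5 - 10/5 * 1^5
= 10/5 * (7776 - 1)
= 10/5 * 7775
= 15550 = 15550.00

15550.00


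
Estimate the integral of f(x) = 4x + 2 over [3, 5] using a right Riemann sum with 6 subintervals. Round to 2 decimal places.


Right Riemann sum uses right endpoints of each subinterval.
Interval: [3, 5], n = 6
dx = (5 - 3) / 6 = 1/3
Right endpoints: [10/3, 11/3, 4, 13/3, 14/3, 5]
f values: [46/3, 50/3, 18, 58/3, 62/3, 22]
Sum = dx * (sum of f values)
= 1/3 * 112
= 112/3 ≈ 37.33

37.33


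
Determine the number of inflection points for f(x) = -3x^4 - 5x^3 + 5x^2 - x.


Inflection points occur where f''(x) = 0 and concavity changes.
f(x) = -3x^4 - 5x^3 + 5x^2 - x
f'(x) = -12x^3 - 15x^2 + 10x - 1
f''(x) = -36x^2 - 30x + 10
This is a quadratic in x. Use the discriminant to count real roots.
Discriminant = (-30)^2 - 4 * (-36) * 10
= 900 - (-1440)
= 2340
Since discriminant > 0, f''(x) = 0 has 2 distinct real solutions.
A quadratic with two distinct real roots changes sign at each root, so concavity changes at both.
Number of inflection points: 2

2


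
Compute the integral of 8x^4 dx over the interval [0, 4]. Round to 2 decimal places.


Find the antiderivative of 8x^4:
F(x) = 8/5 * x^5
Apply the Fundamental Theorem of Calculus:
F(4) - F(0)
= 8/5 * 4^5 - 8/5 * 0^5
= 8/5 * (1024 - 0)
= 8/5 * 1024
= 8192/5 = 1638.40

1638.40


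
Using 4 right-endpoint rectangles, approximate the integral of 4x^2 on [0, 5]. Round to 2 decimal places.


Right Riemann sum uses right endpoints of each subinterval.
Interval: [0, 5], n = 4
dx = (5 - 0) / 4 = 5/4
Right endpoints: [5/4, 5/2, 15/4, 5]
f values: [25/4, 25, 225/4, 100]
Sum = dx * (sum of f values)
= 5/4 * 375/2
= 1875/8 ≈ 234.38

234.38


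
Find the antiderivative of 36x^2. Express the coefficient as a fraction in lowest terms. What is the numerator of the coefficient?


Apply the power rule for integration:
integral of ax^n dx = a/(n+1) * x^(n+1) + C
integral of 36x^2 dx
= 36/3 * x^3 + C
= 12 * x^3 + C
The coefficient in lowest terms is 12 = 12/1, so its numerator is 12

12


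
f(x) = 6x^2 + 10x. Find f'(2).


Differentiate term by term using power and sum rules:
f(x) = 6x^2 + 10x
f'(x) = 12x + 10
Substitute x = 2:
f'(2) = 12 * 2 + 10
= 24 + 10
= 34

34


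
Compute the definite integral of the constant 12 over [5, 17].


The integral of a constant k over [a, b] equals k * (b - a).
integral from 5 to 17 of 12 dx
= 12 * (17 - 5)
= 12 * 12
= 144

144


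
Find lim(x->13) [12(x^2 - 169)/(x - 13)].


Direct substitution gives 0/0, so we factor the numerator.
Factor: 12(x^2 - 169) = 12 * (x - 13)(x + 13)
Cancel the common factor (x - 13):
12(x^2 - 169)/(x - 13) = 12 * (x + 13)
Now substitute x = 13:
= 12 * (13 + 13) = 312

312


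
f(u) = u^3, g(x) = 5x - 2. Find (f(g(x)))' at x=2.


Using the chain rule: (f(g(x)))' = f'(g(x)) * g'(x)
First, find g(2):
g(2) = 5 * 2 - 2 = 8
Next, f'(u) = 3u^2
And g'(x) = 5
So f'(g(2)) * g'(2)
= 3 * 8^2 * 5
= 3 * 64 * 5
= 960

960


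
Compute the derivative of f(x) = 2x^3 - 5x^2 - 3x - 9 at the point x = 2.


Differentiate f(x) = 2x^3 - 5x^2 - 3x - 9 term by term:
f'(x) = 6x^2 - 10x - 3
Substitute x = 2:
f'(2) = 6 * 2^2 - 10 * 2 - 3
= 24 - 20 - 3
= 1

1


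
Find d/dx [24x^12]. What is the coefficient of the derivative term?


We apply the power rule: d/dx [ax^n] = a*n * x^(n-1)
d/dx [24x^12]
= 24 * 12 * x^(12-1)
= 288x^11
The coefficient is 288

288


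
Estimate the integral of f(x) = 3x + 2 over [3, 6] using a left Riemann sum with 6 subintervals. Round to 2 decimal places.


Left Riemann sum uses left endpoints of each subinterval.
Interval: [3, 6], n = 6
dx = (6 - 3) / 6 = 1/2
Left endpoints: [3, 7/2, 4, 9/2, 5, 11/2]
f values: [11, 25/2, 14, 31/2, 17, 37/2]
Sum = dx * (sum of f values)
= 1/2 * 177/2
= 177/4 = 44.25

44.25


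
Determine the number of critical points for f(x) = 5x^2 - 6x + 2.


Find where f'(x) = 0:
f'(x) = 10x - 6
Set f'(x) = 0:
10x - 6 = 0
x = 6 / 10 = 3/5
This is a linear equation in x, so there is exactly one solution.
Number of critical points: 1

1


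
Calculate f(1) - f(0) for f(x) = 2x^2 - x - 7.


Net change = f(b) - f(a)
f(x) = 2x^2 - x - 7
Compute f(1):
f(1) = 2 * 1^2 - 1 * 1 - 7
= 2 - 1 - 7
= -6
Compute f(0):
f(0) = 2 * 0^2 - 1 * 0 - 7
= 0 + 0 - 7
= -7
Net change = -6 - (-7) = 1

1


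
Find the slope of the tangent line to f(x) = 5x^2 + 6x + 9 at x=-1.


The slope of the tangent line equals f'(x) at the point.
f(x) = 5x^2 + 6x + 9
f'(x) = 10x + 6
At x = -1:
f'(-1) = 10 * (-1) + 6
= -10 + 6
= -4

-4


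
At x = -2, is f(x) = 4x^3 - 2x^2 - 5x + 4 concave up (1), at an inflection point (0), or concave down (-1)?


Concavity is determined by the sign of f''(x).
f(x) = 4x^3 - 2x^2 - 5x + 4
f'(x) = 12x^2 - 4x - 5
f''(x) = 24x - 4
f''(-2) = 24 * (-2) - 4
= -48 - 4
= -52
Since f''(-2) < 0, the function is concave down (-1)

-1


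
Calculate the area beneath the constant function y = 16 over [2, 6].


The area under a constant function y = 16 is a rectangle.
Width = 6 - 2 = 4
Height = 16
Area = width * height
= 4 * 16
= 64

64


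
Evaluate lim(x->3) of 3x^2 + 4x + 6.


Since polynomials are continuous, we use direct substitution.
lim(x->3) of 3x^2 + 4x + 6
= 3 * 3^2 + 4 * 3 + 6
= 27 + 12 + 6
= 45

45


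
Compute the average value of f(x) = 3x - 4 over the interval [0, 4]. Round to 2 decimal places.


Average value = 1/(b-a) * integral from a to b of f(x) dx
First compute the integral of 3x - 4:
F(x) = (3/2)x^2 - 4x
F(4) = 3/2 * 16 - 4 * 4 = 8
F(0) = 3/2 * 0 - 4 * 0 = 0
Integral = 8 - 0 = 8
Average = 8 / (4 - 0) = 8 / 4
= 2 = 2.00

2.00


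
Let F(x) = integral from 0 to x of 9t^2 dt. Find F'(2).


By the Fundamental Theorem of Calculus (Part 1):
If F(x) = integral from 0 to x of f(t) dt, then F'(x) = f(x)
Here f(t) = 9t^2
So F'(x) = 9x^2
Evaluate at x = 2:
F'(2) = 9 * 2^2
= 9 * 4
= 36

36


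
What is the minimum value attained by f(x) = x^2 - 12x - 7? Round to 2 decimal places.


For a quadratic f(x) = ax^2 + bx + c with a > 0, the minimum is at the vertex.
Vertex x-coordinate: x = -b/(2a)
x = -(-12) / (2 * 1)
x = 12/2 = 6
Substitute back to find the minimum value:
f(6) = 1 * 6^2 - 12 * 6 - 7
= 36 - 72 - 7
= -43 = -43.00

-43.00


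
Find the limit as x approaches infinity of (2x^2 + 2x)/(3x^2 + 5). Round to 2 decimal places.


For limits at infinity with equal-degree polynomials,
we compare leading coefficients.
Numerator leading term: 2x^2
Denominator leading term: 3x^2
Divide both by x^2:
lim = (2 + 2/x) / (3 + 5/x^2)
As x -> infinity, the 1/x and 1/x^2 terms vanish:
= 2/3 ≈ 0.67

0.67


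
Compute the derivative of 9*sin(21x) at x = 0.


Apply the chain rule to differentiate 9*sin(21x):
d/dx [9*sin(21x)]
= 9 * cos(21x) * d/dx(21x)
= 9 * 21 * cos(21x)
= 189 * cos(21x)
Evaluate at x = 0:
= 189 * cos(0)
= 189 * 1
= 189

189


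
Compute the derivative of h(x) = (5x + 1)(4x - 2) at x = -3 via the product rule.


Let u(x) = 5x + 1 and v(x) = 4x - 2
u'(x) = 5
v'(x) = 4
Product rule: h'(x) = u'(x)*v(x) + u(x)*v'(x)
= 5 * (4x - 2) + (5x + 1) * 4
At x = -3:
u(-3) = 5 * (-3) + 1 = -14
v(-3) = 4 * (-3) - 2 = -14
h'(-3) = 5 * (-14) + (-14) * 4
= -70 - 56
= -126

-126


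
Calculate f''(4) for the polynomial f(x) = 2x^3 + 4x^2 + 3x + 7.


First derivative:
f'(x) = 6x^2 + 8x + 3
Second derivative:
f''(x) = 12x + 8
Substitute x = 4:
f''(4) = 12 * 4 + 8
= 48 + 8
= 56

56


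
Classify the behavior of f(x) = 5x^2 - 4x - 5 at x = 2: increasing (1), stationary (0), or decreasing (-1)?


Compute f'(x) to determine behavior:
f'(x) = 10x - 4
f'(2) = 10 * 2 - 4
= 20 - 4
= 16
Since f'(2) > 0, the function is increasing (1)

1


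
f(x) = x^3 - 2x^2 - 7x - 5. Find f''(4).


First derivative:
f'(x) = 3x^2 - 4x - 7
Second derivative:
f''(x) = 6x - 4
Substitute x = 4:
f''(4) = 6 * 4 - 4
= 24 - 4
= 20

20


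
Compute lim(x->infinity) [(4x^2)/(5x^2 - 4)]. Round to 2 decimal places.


For limits at infinity with equal-degree polynomials,
we compare leading coefficients.
Numerator leading term: 4x^2
Denominator leading term: 5x^2
Divide both by x^2:
lim = (4) / (5 - 4/x^2)
As x -> infinity, the 1/x and 1/x^2 terms vanish:
= 4/5 = 0.80

0.80


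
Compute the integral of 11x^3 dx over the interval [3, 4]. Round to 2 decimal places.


Find the antiderivative of 11x^3:
F(x) = 11/4 * x^4
Apply the Fundamental Theorem of Calculus:
F(4) - F(3)
= 11/4 * 4^4 - 11/4 * 3^4
= 11/4 * (256 - 81)
= 11/4 * 175
= 1925/4 = 481.25

481.25


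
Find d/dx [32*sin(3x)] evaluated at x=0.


Apply the chain rule to differentiate 32*sin(3x):
d/dx [32*sin(3x)]
= 32 * cos(3x) * d/dx(3x)
= 32 * 3 * cos(3x)
= 96 * cos(3x)
Evaluate at x = 0:
= 96 * cos(0)
= 96 * 1
= 96

96


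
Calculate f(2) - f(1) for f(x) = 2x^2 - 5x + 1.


Net change = f(b) - f(a)
f(x) = 2x^2 - 5x + 1
Compute f(2):
f(2) = 2 * 2^2 - 5 * 2 + 1
= 8 - 10 + 1
= -1
Compute f(1):
f(1) = 2 * 1^2 - 5 * 1 + 1
= 2 - 5 + 1
= -2
Net change = -1 - (-2) = 1

1


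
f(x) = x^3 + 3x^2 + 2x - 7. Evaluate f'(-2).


Differentiate f(x) = x^3 + 3x^2 + 2x - 7 term by term:
f'(x) = 3x^2 + 6x + 2
Substitute x = -2:
f'(-2) = 3 * (-2)^2 + 6 * (-2) + 2
= 12 - 12 + 2
= 2

2


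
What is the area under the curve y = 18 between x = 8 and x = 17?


The area under a constant function y = 18 is a rectangle.
Width = 17 - 8 = 9
Height = 18
Area = width * height
= 9 * 18
= 162

162


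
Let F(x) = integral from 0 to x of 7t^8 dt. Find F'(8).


By the Fundamental Theorem of Calculus (Part 1):
If F(x) = integral from 0 to x of f(t) dt, then F'(x) = f(x)
Here f(t) = 7t^8
So F'(x) = 7x^8
Evaluate at x = 8:
F'(8) = 7 * 8^8
= 7 * 16777216
= 117440512

117440512


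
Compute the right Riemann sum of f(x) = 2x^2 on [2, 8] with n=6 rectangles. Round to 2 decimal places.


Right Riemann sum uses right endpoints of each subinterval.
Interval: [2, 8], n = 6
dx = (8 - 2) / 6 = 1
Right endpoints: [3, 4, 5, 6, 7, 8]
f values: [18, 32, 50, 72, 98, 128]
Sum = dx * (sum of f values)
= 1 * 398
= 398 = 398.00

398.00


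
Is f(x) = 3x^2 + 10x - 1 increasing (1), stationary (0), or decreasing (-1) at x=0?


Compute f'(x) to determine behavior:
f'(x) = 6x + 10
f'(0) = 6 * 0 + 10
= 0 + 10
= 10
Since f'(0) > 0, the function is increasing (1)

1


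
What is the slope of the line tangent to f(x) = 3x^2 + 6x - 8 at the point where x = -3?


The slope of the tangent line equals f'(x) at the point.
f(x) = 3x^2 + 6x - 8
f'(x) = 6x + 6
At x = -3:
f'(-3) = 6 * (-3) + 6
= -18 + 6
= -12

-12


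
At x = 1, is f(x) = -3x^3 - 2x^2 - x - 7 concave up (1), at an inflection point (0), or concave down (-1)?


Concavity is determined by the sign of f''(x).
f(x) = -3x^3 - 2x^2 - x - 7
f'(x) = -9x^2 - 4x - 1
f''(x) = -18x - 4
f''(1) = -18 * 1 - 4
= -18 - 4
= -22
Since f''(1) < 0, the function is concave down (-1)

-1


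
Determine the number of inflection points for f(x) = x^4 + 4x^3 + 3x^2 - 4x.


Inflection points occur where f''(x) = 0 and concavity changes.
f(x) = x^4 + 4x^3 + 3x^2 - 4x
f'(x) = 4x^3 + 12x^2 + 6x - 4
f''(x) = 12x^2 + 24x + 6
This is a quadratic in x. Use the discriminant to count real roots.
Discriminant = (24)^2 - 4 * 12 * 6
= 576 - 288
= 288
Since discriminant > 0, f''(x) = 0 has 2 distinct real solutions.
A quadratic with two distinct real roots changes sign at each root, so concavity changes at both.
Number of inflection points: 2

2


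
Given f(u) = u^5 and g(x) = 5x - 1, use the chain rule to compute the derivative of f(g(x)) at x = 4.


Using the chain rule: (f(g(x)))' = f'(g(x)) * g'(x)
First, find g(4):
g(4) = 5 * 4 - 1 = 19
Next, f'(u) = 5u^4
And g'(x) = 5
So f'(g(4)) * g'(4)
= 5 * 19^4 * 5
= 5 * 130321 * 5
= 3258025

3258025


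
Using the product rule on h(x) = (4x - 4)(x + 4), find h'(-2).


Let u(x) = 4x - 4 and v(x) = x + 4
u'(x) = 4
v'(x) = 1
Product rule: h'(x) = u'(x)*v(x) + u(x)*v'(x)
= 4 * (x + 4) + (4x - 4) * 1
At x = -2:
u(-2) = 4 * (-2) - 4 = -12
v(-2) = 1 * (-2) + 4 = 2
h'(-2) = 4 * 2 + (-12) * 1
= 8 - 12
= -4

-4


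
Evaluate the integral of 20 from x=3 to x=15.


The integral of a constant k over [a, b] equals k * (b - a).
integral from 3 to 15 of 20 dx
= 20 * (15 - 3)
= 20 * 12
= 240

240


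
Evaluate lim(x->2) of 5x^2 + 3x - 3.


Since polynomials are continuous, we use direct substitution.
lim(x->2) of 5x^2 + 3x - 3
= 5 * 2^2 + 3 * 2 - 3
= 20 + 6 - 3
= 23

23


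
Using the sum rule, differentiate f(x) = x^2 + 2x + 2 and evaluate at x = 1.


Differentiate term by term using power and sum rules:
f(x) = x^2 + 2x + 2
f'(x) = 2x + 2
Substitute x = 1:
f'(1) = 2 * 1 + 2
= 2 + 2
= 4

4


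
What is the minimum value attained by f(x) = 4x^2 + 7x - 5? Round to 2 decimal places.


For a quadratic f(x) = ax^2 + bx + c with a > 0, the minimum is at the vertex.
Vertex x-coordinate: x = -b/(2a)
x = -(7) / (2 * 4)
x = -7/8
Substitute back to find the minimum value:
f(-7/8) = 4 * (-7/8)^2 + 7 * (-7/8) - 5
= 49/16 - 49/8 - 5
= -129/16 ≈ -8.06

-8.06


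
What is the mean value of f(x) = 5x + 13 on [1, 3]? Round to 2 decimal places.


Average value = 1/(b-a) * integral from a to b of f(x) dx
First compute the integral of 5x + 13:
F(x) = (5/2)x^2 + 13x
F(3) = 5/2 * 9 + 13 * 3 = 123/2
F(1) = 5/2 * 1 + 13 * 1 = 31/2
Integral = 123/2 - 31/2 = 46
Average = 46 / (3 - 1) = 46 / 2
= 23 = 23.00

23.00


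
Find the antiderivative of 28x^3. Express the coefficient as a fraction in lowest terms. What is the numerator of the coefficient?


Apply the power rule for integration:
integral of ax^n dx = a/(n+1) * x^(n+1) + C
integral of 28x^3 dx
= 28/4 * x^4 + C
= 7 * x^4 + C
The coefficient in lowest terms is 7 = 7/1, so its numerator is 7

7


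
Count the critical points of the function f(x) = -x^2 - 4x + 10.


Find where f'(x) = 0:
f'(x) = -2x - 4
Set f'(x) = 0:
-2x - 4 = 0
x = 4 / (-2) = -2
This is a linear equation in x, so there is exactly one solution.
Number of critical points: 1

1


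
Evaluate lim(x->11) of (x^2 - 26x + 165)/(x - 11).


Direct substitution gives 0/0, so we factor the numerator.
Factor: (x^2 - 26x + 165) = (x - 11)(x - 15)
Cancel the common factor (x - 11):
(x^2 - 26x + 165)/(x - 11) = (x - 15)
Now substitute x = 11:
= (11) - (15) = -4

-4


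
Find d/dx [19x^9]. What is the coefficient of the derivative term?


We apply the power rule: d/dx [ax^n] = a*n * x^(n-1)
d/dx [19x^9]
= 19 * 9 * x^(9-1)
= 171x^8
The coefficient is 171

171


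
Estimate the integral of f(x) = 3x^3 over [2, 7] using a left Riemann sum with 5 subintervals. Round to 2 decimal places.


Left Riemann sum uses left endpoints of each subinterval.
Interval: [2, 7], n = 5
dx = (7 - 2) / 5 = 1
Left endpoints: [2, 3, 4, 5, 6]
f values: [24, 81, 192, 375, 648]
Sum = dx * (sum of f values)
= 1 * 1320
= 1320 = 1320.00

1320.00


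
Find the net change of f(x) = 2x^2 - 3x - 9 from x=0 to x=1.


Net change = f(b) - f(a)
f(x) = 2x^2 - 3x - 9
Compute f(1):
f(1) = 2 * 1^2 - 3 * 1 - 9
= 2 - 3 - 9
= -10
Compute f(0):
f(0) = 2 * 0^2 - 3 * 0 - 9
= 0 + 0 - 9
= -9
Net change = -10 - (-9) = -1

-1


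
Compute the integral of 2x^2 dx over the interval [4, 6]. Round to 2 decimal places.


Find the antiderivative of 2x^2:
F(x) = 2/3 * x^3
Apply the Fundamental Theorem of Calculus:
F(6) - F(4)
= 2/3 * 6^3 - 2/3 * 4^3
= 2/3 * (216 - 64)
= 2/3 * 152
= 304/3 ≈ 101.33

101.33


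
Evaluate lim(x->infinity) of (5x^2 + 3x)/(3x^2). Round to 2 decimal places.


For limits at infinity with equal-degree polynomials,
we compare leading coefficients.
Numerator leading term: 5x^2
Denominator leading term: 3x^2
Divide both by x^2:
lim = (5 + 3/x) / (3)
As x -> infinity, the 1/x and 1/x^2 terms vanish:
= 5/3 ≈ 1.67

1.67


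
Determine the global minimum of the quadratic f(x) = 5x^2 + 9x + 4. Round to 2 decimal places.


For a quadratic f(x) = ax^2 + bx + c with a > 0, the minimum is at the vertex.
Vertex x-coordinate: x = -b/(2a)
x = -(9) / (2 * 5)
x = -9/10
Substitute back to find the minimum value:
f(-9/10) = 5 * (-9/10)^2 + 9 * (-9/10) + 4
= 81/20 - 81/10 + 4
= -1/20 = -0.05

-0.05
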